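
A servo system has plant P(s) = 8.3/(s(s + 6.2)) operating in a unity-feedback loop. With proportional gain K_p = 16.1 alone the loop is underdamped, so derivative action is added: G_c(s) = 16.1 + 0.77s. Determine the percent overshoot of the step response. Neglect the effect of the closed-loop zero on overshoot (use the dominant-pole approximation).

13%

Forward path: (16.1 + 0.77s)·8.3/(s(s+6.2)). The closed-loop characteristic equation is s² + (6.2 + 8.3·0.77)s + 8.3·16.1 = 0.
That is s² + 12.59s + 133.6 = 0, so ω_n = 11.56 rad/s and ζ = 12.59/(2·11.56) = 0.5446.
%OS = 100·exp(−πζ/√(1−ζ²)) = 13%.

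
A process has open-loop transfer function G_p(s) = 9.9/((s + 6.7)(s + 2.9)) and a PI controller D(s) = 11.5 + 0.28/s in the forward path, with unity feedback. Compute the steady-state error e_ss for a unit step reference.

0

The open loop D(s)G_p(s) has a pole at the origin (type 1), so the static position error constant is infinite and e_ss = 1/(1+∞) = 0.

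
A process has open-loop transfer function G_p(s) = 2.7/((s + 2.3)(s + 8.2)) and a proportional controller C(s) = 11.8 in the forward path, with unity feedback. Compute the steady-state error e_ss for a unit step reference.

0.372

The loop is type 0. Static position error constant K_pos = C(0)·G_p(0) = 11.8·0.1432 = 1.689.
Steady-state error to a unit step: e_ss = 1/(1+K_pos) = 1/2.689 = 0.372.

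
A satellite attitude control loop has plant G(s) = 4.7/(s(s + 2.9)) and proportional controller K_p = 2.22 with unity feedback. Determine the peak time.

T_p = 1.09 s

Closed-loop characteristic equation: s² + 2.9s + 10.43 = 0, so ω_n = 3.23 rad/s and ζ = 2.9/(2·3.23) = 0.4489.
Damped frequency ω_d = ω_n√(1−ζ²) = 2.886 rad/s, so peak time T_p = π/ω_d = 1.09 s.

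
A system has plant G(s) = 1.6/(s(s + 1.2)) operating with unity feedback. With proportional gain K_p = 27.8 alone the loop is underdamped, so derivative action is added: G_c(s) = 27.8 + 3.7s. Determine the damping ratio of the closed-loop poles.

Forward path: (27.8 + 3.7s)·1.6/(s(s+1.2)). The closed-loop characteristic equation is s² + (1.2 + 1.6·3.7)s + 1.6·27.8 = 0.
That is s² + 7.12s + 44.48 = 0, so ω_n = 6.669 rad/s and ζ = 7.12/(2·6.669) = 0.5338.

ζ = 0.534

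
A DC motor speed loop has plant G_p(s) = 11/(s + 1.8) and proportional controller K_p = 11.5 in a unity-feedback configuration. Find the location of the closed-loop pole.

s = -128.3

Closed-loop transfer function: T(s) = K_p·G_p(s)/(1 + K_p·G_p(s)) = 126.5/(s + 1.8 + 126.5) = 126.5/(s + 128.3).
The closed-loop pole is at s = −128.3.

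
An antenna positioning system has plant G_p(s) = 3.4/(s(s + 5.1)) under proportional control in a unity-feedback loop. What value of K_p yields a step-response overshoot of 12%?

K_p = 6.11

From %OS = 100·exp(−πζ/√(1−ζ²)) = 12%, ζ = −ln(0.12)/√(π²+ln²(0.12)) = 0.5594.
Characteristic equation s² + 5.1s + 3.4K_p = 0 gives ζ = 5.1/(2√(3.4K_p)).
Setting ζ = 0.5594: √(3.4K_p) = 5.1/(2·0.5594) = 4.558, so K_p = 20.78/3.4 = 6.11.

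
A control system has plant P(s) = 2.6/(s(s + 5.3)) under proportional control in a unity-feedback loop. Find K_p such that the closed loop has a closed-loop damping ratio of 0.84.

K_p = 3.83

Closed-loop characteristic equation: s² + 5.3s + K_p·2.6 = 0.
So ω_n = √(2.6K_p) and 2ζω_n = 5.3, giving ζ = 5.3/(2√(2.6K_p)).
Setting ζ = 0.84: √(2.6K_p) = 5.3/(2·0.84) = 3.155, so K_p = 9.953/2.6 = 3.83.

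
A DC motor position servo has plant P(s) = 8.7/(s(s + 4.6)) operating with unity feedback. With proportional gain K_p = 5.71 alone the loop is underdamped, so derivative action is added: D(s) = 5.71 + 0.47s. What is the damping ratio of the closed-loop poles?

ζ = 0.616

Forward path: (5.71 + 0.47s)·8.7/(s(s+4.6)). The closed-loop characteristic equation is s² + (4.6 + 8.7·0.47)s + 8.7·5.71 = 0.
That is s² + 8.689s + 49.68 = 0, so ω_n = 7.048 rad/s and ζ = 8.689/(2·7.048) = 0.6164.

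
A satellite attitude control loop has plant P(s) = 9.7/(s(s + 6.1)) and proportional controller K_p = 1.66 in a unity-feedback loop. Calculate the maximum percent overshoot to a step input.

2.54%

Closed-loop characteristic equation: s² + 6.1s + 16.1 = 0, so ω_n = 4.013 rad/s and ζ = 6.1/(2·4.013) = 0.7601.
%OS = 100·exp(−πζ/√(1−ζ²)) = 100·exp(−π·0.7601/√0.4223) = 2.54%.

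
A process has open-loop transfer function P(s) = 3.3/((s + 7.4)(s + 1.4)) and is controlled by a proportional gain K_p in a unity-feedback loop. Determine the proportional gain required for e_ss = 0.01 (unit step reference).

K_p = 311

For a type-0 loop with proportional control, e_ss = 1/(1 + K_p·P(0)).
P(0) = 0.3185. Require 1/(1 + K_p·0.3185) = 0.01, so 1 + 0.3185·K_p = 100.
K_p = (100 − 1)/0.3185 = 311.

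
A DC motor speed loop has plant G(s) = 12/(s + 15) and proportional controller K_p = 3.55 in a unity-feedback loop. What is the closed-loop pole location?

Closed-loop transfer function: T(s) = K_p·G(s)/(1 + K_p·G(s)) = 42.6/(s + 15 + 42.6) = 42.6/(s + 57.6).
The closed-loop pole is at s = −57.6.

s = -57.6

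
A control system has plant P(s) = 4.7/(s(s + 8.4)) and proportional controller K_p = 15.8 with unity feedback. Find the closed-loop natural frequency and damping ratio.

With unity feedback the closed-loop characteristic equation is s² + 8.4s + 15.8·4.7 = s² + 8.4s + 74.26 = 0.
So ω_n² = 74.26 ⇒ ω_n = 8.617 rad/s, and ζ = 8.4/(2ω_n) = 0.487.

ω_n = 8.62 rad/s, ζ = 0.487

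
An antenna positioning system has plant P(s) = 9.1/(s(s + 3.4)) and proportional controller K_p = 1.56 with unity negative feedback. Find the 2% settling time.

The closed-loop denominator s² + 3.4s + 14.2 gives ω_n = √14.2 = 3.768 and ζ = 3.4/(2ω_n) = 0.4512.
2% settling time T_s ≈ 4/(ζω_n) = 4/1.7 = 2.35 s.

T_s ≈ 2.35 s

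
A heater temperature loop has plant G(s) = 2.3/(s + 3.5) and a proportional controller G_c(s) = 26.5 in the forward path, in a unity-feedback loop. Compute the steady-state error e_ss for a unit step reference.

The loop is type 0. Static position error constant K_pos = G_c(0)·G(0) = 26.5·0.6571 = 17.41.
Steady-state error to a unit step: e_ss = 1/(1+K_pos) = 1/18.41 = 0.0543.

0.0543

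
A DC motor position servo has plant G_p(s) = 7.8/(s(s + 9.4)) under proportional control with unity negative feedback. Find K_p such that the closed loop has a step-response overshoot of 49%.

From %OS = 100·exp(−πζ/√(1−ζ²)) = 49%, ζ = −ln(0.49)/√(π²+ln²(0.49)) = 0.2214.
Characteristic equation s² + 9.4s + 7.8K_p = 0 gives ζ = 9.4/(2√(7.8K_p)).
Setting ζ = 0.2214: √(7.8K_p) = 9.4/(2·0.2214) = 21.23, so K_p = 450.5/7.8 = 57.8.

K_p = 57.8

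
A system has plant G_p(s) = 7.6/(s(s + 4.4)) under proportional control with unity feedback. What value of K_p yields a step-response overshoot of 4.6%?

K_p = 1.3

From %OS = 100·exp(−πζ/√(1−ζ²)) = 4.6%, ζ = −ln(0.046)/√(π²+ln²(0.046)) = 0.7.
Characteristic equation s² + 4.4s + 7.6K_p = 0 gives ζ = 4.4/(2√(7.6K_p)).
Setting ζ = 0.7: √(7.6K_p) = 4.4/(2·0.7) = 3.143, so K_p = 9.878/7.6 = 1.3.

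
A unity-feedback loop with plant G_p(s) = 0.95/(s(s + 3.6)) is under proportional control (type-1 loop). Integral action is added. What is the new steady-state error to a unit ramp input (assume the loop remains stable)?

The integrator raises the loop to type 2, so K_v → ∞ and e_ss to a ramp is zero.

0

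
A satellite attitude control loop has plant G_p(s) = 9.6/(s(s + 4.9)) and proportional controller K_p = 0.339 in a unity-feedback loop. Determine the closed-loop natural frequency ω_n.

ω_n = 1.8 rad/s

The closed-loop denominator is s(s+4.9) + 0.339·9.6 = s² + 4.9s + 3.254.
Matching s² + 2ζω_n s + ω_n²: ω_n = √3.254 = 1.804 rad/s and 2ζω_n = 4.9, so ζ = 4.9/(2·1.804) = 1.36.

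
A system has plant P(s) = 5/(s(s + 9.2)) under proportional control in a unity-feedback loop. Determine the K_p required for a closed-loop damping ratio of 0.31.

Closed-loop characteristic equation: s² + 9.2s + K_p·5 = 0.
So ω_n = √(5K_p) and 2ζω_n = 9.2, giving ζ = 9.2/(2√(5K_p)).
Setting ζ = 0.31: √(5K_p) = 9.2/(2·0.31) = 14.84, so K_p = 220.2/5 = 44.

K_p = 44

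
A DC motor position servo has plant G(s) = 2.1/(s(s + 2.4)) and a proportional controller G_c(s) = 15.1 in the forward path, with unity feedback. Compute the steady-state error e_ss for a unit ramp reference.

The loop has one pole at the origin (type 1). Velocity error constant K_v = lim_{s→0} s·G_c(s)G(s) = 15.1·2.1/2.4 = 13.21.
Steady-state error to a unit ramp: e_ss = 1/K_v = 0.0757.

0.0757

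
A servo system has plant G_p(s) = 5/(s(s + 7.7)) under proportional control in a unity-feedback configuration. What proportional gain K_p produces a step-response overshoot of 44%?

K_p = 46.4

From %OS = 100·exp(−πζ/√(1−ζ²)) = 44%, ζ = −ln(0.44)/√(π²+ln²(0.44)) = 0.2528.
Characteristic equation s² + 7.7s + 5K_p = 0 gives ζ = 7.7/(2√(5K_p)).
Setting ζ = 0.2528: √(5K_p) = 7.7/(2·0.2528) = 15.23, so K_p = 231.9/5 = 46.4.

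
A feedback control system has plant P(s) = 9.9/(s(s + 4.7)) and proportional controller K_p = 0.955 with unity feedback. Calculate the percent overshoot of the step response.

2.42%

The closed-loop denominator s² + 4.7s + 9.454 gives ω_n = √9.454 = 3.075 and ζ = 4.7/(2ω_n) = 0.7643.
%OS = 100·exp(−πζ/√(1−ζ²)) = 100·exp(−π·0.7643/√0.4159) = 2.42%.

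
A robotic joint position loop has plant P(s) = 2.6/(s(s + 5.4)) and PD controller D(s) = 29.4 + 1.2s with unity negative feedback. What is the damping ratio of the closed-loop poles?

Forward path: (29.4 + 1.2s)·2.6/(s(s+5.4)). The closed-loop characteristic equation is s² + (5.4 + 2.6·1.2)s + 2.6·29.4 = 0.
That is s² + 8.52s + 76.44 = 0, so ω_n = 8.743 rad/s and ζ = 8.52/(2·8.743) = 0.4872.

ζ = 0.487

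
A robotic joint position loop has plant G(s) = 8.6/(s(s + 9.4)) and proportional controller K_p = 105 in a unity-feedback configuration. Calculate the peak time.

Closed-loop characteristic equation: s² + 9.4s + 903 = 0, so ω_n = 30.05 rad/s and ζ = 9.4/(2·30.05) = 0.1564.
Damped frequency ω_d = ω_n√(1−ζ²) = 29.68 rad/s, so peak time T_p = π/ω_d = 0.106 s.

T_p = 0.106 s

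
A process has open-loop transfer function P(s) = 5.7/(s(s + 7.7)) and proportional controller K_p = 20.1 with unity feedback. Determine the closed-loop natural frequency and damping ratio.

ω_n = 10.7 rad/s, ζ = 0.36

With unity feedback the closed-loop characteristic equation is s² + 7.7s + 20.1·5.7 = s² + 7.7s + 114.6 = 0.
So ω_n² = 114.6 ⇒ ω_n = 10.7 rad/s, and ζ = 7.7/(2ω_n) = 0.36.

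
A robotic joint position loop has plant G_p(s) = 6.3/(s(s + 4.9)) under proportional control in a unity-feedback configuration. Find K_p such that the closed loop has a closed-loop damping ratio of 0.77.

Closed-loop characteristic equation: s² + 4.9s + K_p·6.3 = 0.
So ω_n = √(6.3K_p) and 2ζω_n = 4.9, giving ζ = 4.9/(2√(6.3K_p)).
Setting ζ = 0.77: √(6.3K_p) = 4.9/(2·0.77) = 3.182, so K_p = 10.12/6.3 = 1.61.

K_p = 1.61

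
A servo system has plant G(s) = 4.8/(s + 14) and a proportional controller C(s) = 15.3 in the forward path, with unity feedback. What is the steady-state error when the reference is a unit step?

0.16

The loop is type 0. Static position error constant K_pos = C(0)·G(0) = 15.3·0.3429 = 5.246.
Steady-state error to a unit step: e_ss = 1/(1+K_pos) = 1/6.246 = 0.16.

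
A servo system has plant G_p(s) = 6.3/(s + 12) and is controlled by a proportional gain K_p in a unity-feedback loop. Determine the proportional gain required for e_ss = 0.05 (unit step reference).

K_p = 36.2

Steady-state error for a unit step on this type-0 loop is 1/(1 + K_p·G_p(0)).
G_p(0) = 0.525. Require 1/(1 + K_p·0.525) = 0.05, so 1 + 0.525·K_p = 20.
K_p = (20 − 1)/0.525 = 36.2.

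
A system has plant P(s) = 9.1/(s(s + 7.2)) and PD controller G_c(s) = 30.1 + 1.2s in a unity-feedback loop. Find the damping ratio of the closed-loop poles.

Forward path: (30.1 + 1.2s)·9.1/(s(s+7.2)). The closed-loop characteristic equation is s² + (7.2 + 9.1·1.2)s + 9.1·30.1 = 0.
That is s² + 18.12s + 273.9 = 0, so ω_n = 16.55 rad/s and ζ = 18.12/(2·16.55) = 0.5474.

ζ = 0.547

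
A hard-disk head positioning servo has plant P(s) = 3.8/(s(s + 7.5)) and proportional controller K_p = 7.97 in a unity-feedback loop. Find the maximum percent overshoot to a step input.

5.37%

Closed-loop characteristic equation: s² + 7.5s + 30.29 = 0, so ω_n = 5.503 rad/s and ζ = 7.5/(2·5.503) = 0.6814.
%OS = 100·exp(−πζ/√(1−ζ²)) = 100·exp(−π·0.6814/√0.5357) = 5.37%.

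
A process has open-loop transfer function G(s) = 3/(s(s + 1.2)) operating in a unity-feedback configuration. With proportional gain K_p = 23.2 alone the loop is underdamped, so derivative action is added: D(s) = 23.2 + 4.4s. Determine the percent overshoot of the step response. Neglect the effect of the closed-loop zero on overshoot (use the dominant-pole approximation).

Forward path: (23.2 + 4.4s)·3/(s(s+1.2)). The closed-loop characteristic equation is s² + (1.2 + 3·4.4)s + 3·23.2 = 0.
That is s² + 14.4s + 69.6 = 0, so ω_n = 8.343 rad/s and ζ = 14.4/(2·8.343) = 0.863.
%OS = 100·exp(−πζ/√(1−ζ²)) = 0.467%.

0.467%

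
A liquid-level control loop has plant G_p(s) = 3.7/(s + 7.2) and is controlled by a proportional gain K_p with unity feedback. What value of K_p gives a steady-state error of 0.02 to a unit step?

K_p = 95.4

Steady-state error for a unit step on this type-0 loop is 1/(1 + K_p·G_p(0)).
G_p(0) = 0.5139. Require 1/(1 + K_p·0.5139) = 0.02, so 1 + 0.5139·K_p = 50.
K_p = (50 − 1)/0.5139 = 95.4.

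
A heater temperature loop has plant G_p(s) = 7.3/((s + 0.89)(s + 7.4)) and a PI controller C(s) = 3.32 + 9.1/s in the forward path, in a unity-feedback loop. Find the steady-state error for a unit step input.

0

The open loop C(s)G_p(s) has a pole at the origin (type 1), so the static position error constant is infinite and e_ss = 1/(1+∞) = 0.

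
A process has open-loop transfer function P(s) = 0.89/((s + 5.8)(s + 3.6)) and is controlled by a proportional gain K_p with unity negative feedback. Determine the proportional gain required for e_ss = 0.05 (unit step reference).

K_p = 446

For a type-0 loop with proportional control, e_ss = 1/(1 + K_p·P(0)).
P(0) = 0.04262. Require 1/(1 + K_p·0.04262) = 0.05, so 1 + 0.04262·K_p = 20.
K_p = (20 − 1)/0.04262 = 446.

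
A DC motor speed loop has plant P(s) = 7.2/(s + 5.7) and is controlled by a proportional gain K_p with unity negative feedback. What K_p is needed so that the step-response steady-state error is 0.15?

K_p = 4.49

The loop is type 0, so e_ss(step) = 1/(1 + K_pos) with K_pos = K_p·P(0).
P(0) = 1.263. Require 1/(1 + K_p·1.263) = 0.15, so 1 + 1.263·K_p = 6.667.
K_p = (6.667 − 1)/1.263 = 4.49.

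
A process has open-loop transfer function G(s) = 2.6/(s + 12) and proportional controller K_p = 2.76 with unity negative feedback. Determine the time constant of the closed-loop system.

Closed-loop transfer function: T(s) = K_p·G(s)/(1 + K_p·G(s)) = 7.176/(s + 12 + 7.176) = 7.176/(s + 19.18).
Time constant τ = 1/19.18 = 0.0521 s.

τ = 0.0521 s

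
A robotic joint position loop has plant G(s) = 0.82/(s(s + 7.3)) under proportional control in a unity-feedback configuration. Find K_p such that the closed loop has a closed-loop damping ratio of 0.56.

Closed-loop characteristic equation: s² + 7.3s + K_p·0.82 = 0.
So ω_n = √(0.82K_p) and 2ζω_n = 7.3, giving ζ = 7.3/(2√(0.82K_p)).
Setting ζ = 0.56: √(0.82K_p) = 7.3/(2·0.56) = 6.518, so K_p = 42.48/0.82 = 51.8.

K_p = 51.8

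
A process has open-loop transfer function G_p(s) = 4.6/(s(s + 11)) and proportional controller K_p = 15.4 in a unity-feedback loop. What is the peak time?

The closed-loop denominator s² + 11s + 70.84 gives ω_n = √70.84 = 8.417 and ζ = 11/(2ω_n) = 0.6535.
Damped frequency ω_d = ω_n√(1−ζ²) = 6.371 rad/s, so peak time T_p = π/ω_d = 0.493 s.

T_p = 0.493 s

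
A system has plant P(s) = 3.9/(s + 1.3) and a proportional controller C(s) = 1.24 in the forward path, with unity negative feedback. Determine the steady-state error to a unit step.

0.212

The loop is type 0. Static position error constant K_pos = C(0)·P(0) = 1.24·3 = 3.72.
Steady-state error to a unit step: e_ss = 1/(1+K_pos) = 1/4.72 = 0.212.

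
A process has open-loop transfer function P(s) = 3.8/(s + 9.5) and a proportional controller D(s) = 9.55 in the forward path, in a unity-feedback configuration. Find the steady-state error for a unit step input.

0.207

The loop is type 0. Static position error constant K_pos = D(0)·P(0) = 9.55·0.4 = 3.82.
Steady-state error to a unit step: e_ss = 1/(1+K_pos) = 1/4.82 = 0.207.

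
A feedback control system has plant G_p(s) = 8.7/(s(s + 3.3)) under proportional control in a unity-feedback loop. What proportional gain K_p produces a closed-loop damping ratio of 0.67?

K_p = 0.697

Closed-loop characteristic equation: s² + 3.3s + K_p·8.7 = 0.
So ω_n = √(8.7K_p) and 2ζω_n = 3.3, giving ζ = 3.3/(2√(8.7K_p)).
Setting ζ = 0.67: √(8.7K_p) = 3.3/(2·0.67) = 2.463, so K_p = 6.065/8.7 = 0.697.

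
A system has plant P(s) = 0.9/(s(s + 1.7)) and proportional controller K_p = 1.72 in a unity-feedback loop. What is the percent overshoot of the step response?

5.29%

Closed-loop characteristic equation: s² + 1.7s + 1.548 = 0, so ω_n = 1.244 rad/s and ζ = 1.7/(2·1.244) = 0.6832.
%OS = 100·exp(−πζ/√(1−ζ²)) = 100·exp(−π·0.6832/√0.5333) = 5.29%.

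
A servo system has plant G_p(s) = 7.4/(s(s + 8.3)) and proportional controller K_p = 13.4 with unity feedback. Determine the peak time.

From 1 + K_pG_p(s) = 0: s² + 8.3s + 99.16 = 0 ⇒ ω_n = 9.958, ζ = 0.4168.
Damped frequency ω_d = ω_n√(1−ζ²) = 9.052 rad/s, so peak time T_p = π/ω_d = 0.347 s.

T_p = 0.347 s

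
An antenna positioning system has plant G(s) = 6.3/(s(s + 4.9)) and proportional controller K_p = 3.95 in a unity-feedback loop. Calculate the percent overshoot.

From 1 + K_pG(s) = 0: s² + 4.9s + 24.89 = 0 ⇒ ω_n = 4.988, ζ = 0.4911.
%OS = 100·exp(−πζ/√(1−ζ²)) = 100·exp(−π·0.4911/√0.7588) = 17%.

17%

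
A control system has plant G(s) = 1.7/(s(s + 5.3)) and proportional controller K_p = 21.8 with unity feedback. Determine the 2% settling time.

T_s ≈ 1.51 s

Closed-loop characteristic equation: s² + 5.3s + 37.06 = 0, so ω_n = 6.088 rad/s and ζ = 5.3/(2·6.088) = 0.4353.
2% settling time T_s ≈ 4/(ζω_n) = 4/2.65 = 1.51 s.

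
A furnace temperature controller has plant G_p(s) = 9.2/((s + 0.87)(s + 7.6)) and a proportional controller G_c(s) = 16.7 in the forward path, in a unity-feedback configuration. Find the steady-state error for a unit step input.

The loop is type 0. Static position error constant K_pos = G_c(0)·G_p(0) = 16.7·1.391 = 23.24.
Steady-state error to a unit step: e_ss = 1/(1+K_pos) = 1/24.24 = 0.0413.

0.0413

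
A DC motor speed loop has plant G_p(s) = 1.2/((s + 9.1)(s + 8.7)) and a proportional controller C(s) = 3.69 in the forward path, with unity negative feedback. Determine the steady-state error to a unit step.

The loop is type 0. Static position error constant K_pos = C(0)·G_p(0) = 3.69·0.01516 = 0.05593.
Steady-state error to a unit step: e_ss = 1/(1+K_pos) = 1/1.056 = 0.947.

0.947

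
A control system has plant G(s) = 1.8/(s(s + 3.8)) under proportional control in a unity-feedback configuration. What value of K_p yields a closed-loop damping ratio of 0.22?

K_p = 41.4

Closed-loop characteristic equation: s² + 3.8s + K_p·1.8 = 0.
So ω_n = √(1.8K_p) and 2ζω_n = 3.8, giving ζ = 3.8/(2√(1.8K_p)).
Setting ζ = 0.22: √(1.8K_p) = 3.8/(2·0.22) = 8.636, so K_p = 74.59/1.8 = 41.4.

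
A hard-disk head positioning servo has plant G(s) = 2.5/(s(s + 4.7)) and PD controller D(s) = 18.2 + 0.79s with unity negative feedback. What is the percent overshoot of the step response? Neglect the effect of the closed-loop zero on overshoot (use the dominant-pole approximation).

Forward path: (18.2 + 0.79s)·2.5/(s(s+4.7)). The closed-loop characteristic equation is s² + (4.7 + 2.5·0.79)s + 2.5·18.2 = 0.
That is s² + 6.675s + 45.5 = 0, so ω_n = 6.745 rad/s and ζ = 6.675/(2·6.745) = 0.4948.
%OS = 100·exp(−πζ/√(1−ζ²)) = 16.7%.

16.7%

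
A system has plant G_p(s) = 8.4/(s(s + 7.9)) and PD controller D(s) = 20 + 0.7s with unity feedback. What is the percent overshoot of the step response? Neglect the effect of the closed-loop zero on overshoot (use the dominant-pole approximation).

Forward path: (20 + 0.7s)·8.4/(s(s+7.9)). The closed-loop characteristic equation is s² + (7.9 + 8.4·0.7)s + 8.4·20 = 0.
That is s² + 13.78s + 168 = 0, so ω_n = 12.96 rad/s and ζ = 13.78/(2·12.96) = 0.5316.
%OS = 100·exp(−πζ/√(1−ζ²)) = 13.9%.

13.9%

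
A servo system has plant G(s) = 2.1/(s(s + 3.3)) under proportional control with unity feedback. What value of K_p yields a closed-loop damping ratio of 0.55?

Closed-loop characteristic equation: s² + 3.3s + K_p·2.1 = 0.
So ω_n = √(2.1K_p) and 2ζω_n = 3.3, giving ζ = 3.3/(2√(2.1K_p)).
Setting ζ = 0.55: √(2.1K_p) = 3.3/(2·0.55) = 3, so K_p = 9/2.1 = 4.29.

K_p = 4.29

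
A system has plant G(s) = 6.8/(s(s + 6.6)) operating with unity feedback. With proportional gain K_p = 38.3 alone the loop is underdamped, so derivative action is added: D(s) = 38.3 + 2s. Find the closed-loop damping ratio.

Forward path: (38.3 + 2s)·6.8/(s(s+6.6)). The closed-loop characteristic equation is s² + (6.6 + 6.8·2)s + 6.8·38.3 = 0.
That is s² + 20.2s + 260.4 = 0, so ω_n = 16.14 rad/s and ζ = 20.2/(2·16.14) = 0.6258.

ζ = 0.626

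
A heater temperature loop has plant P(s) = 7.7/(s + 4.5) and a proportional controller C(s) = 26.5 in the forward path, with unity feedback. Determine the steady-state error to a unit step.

0.0216

The loop is type 0. Static position error constant K_pos = C(0)·P(0) = 26.5·1.711 = 45.34.
Steady-state error to a unit step: e_ss = 1/(1+K_pos) = 1/46.34 = 0.0216.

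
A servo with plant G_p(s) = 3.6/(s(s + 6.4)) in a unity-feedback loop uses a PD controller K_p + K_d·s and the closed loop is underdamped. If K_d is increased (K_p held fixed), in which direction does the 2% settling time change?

Characteristic equation s² + (6.4 + 3.6K_d)s + 3.6K_p = 0: raising K_d increases ζω_n = (6.4+3.6K_d)/2 while the loop stays underdamped, so T_s ≈ 4/(ζω_n) decreases.

decrease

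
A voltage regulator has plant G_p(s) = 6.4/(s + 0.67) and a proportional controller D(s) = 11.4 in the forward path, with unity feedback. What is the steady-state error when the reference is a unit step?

The loop is type 0. Static position error constant K_pos = D(0)·G_p(0) = 11.4·9.552 = 108.9.
Steady-state error to a unit step: e_ss = 1/(1+K_pos) = 1/109.9 = 0.0091.

0.0091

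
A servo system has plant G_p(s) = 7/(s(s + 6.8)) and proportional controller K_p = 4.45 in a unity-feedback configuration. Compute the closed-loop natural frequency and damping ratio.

ω_n = 5.58 rad/s, ζ = 0.609

The closed-loop denominator is s(s+6.8) + 4.45·7 = s² + 6.8s + 31.15.
Matching s² + 2ζω_n s + ω_n²: ω_n = √31.15 = 5.581 rad/s and 2ζω_n = 6.8, so ζ = 6.8/(2·5.581) = 0.609.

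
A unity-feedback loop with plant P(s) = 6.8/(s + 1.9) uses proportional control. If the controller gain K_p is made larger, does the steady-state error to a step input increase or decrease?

decrease

e_ss = 1/(1 + K_p·P(0)); a larger K_p raises the denominator, so e_ss decreases.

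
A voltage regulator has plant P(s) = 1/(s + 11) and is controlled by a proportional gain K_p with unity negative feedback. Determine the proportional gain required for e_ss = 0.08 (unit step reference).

Steady-state error for a unit step on this type-0 loop is 1/(1 + K_p·P(0)).
P(0) = 0.09091. Require 1/(1 + K_p·0.09091) = 0.08, so 1 + 0.09091·K_p = 12.5.
K_p = (12.5 − 1)/0.09091 = 126.

K_p = 126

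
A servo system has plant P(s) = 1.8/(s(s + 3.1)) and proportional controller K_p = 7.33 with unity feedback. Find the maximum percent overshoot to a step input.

22.7%

From 1 + K_pP(s) = 0: s² + 3.1s + 13.19 = 0 ⇒ ω_n = 3.632, ζ = 0.4267.
%OS = 100·exp(−πζ/√(1−ζ²)) = 100·exp(−π·0.4267/√0.8179) = 22.7%.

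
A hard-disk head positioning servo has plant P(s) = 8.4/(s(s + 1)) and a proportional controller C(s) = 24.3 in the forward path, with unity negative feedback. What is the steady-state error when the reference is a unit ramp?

The loop has one pole at the origin (type 1). Velocity error constant K_v = lim_{s→0} s·C(s)P(s) = 24.3·8.4/1 = 204.1.
Steady-state error to a unit ramp: e_ss = 1/K_v = 0.0049.

0.0049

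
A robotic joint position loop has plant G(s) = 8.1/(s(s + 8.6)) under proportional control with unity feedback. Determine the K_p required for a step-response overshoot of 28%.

K_p = 16.2

From %OS = 100·exp(−πζ/√(1−ζ²)) = 28%, ζ = −ln(0.28)/√(π²+ln²(0.28)) = 0.3755.
Characteristic equation s² + 8.6s + 8.1K_p = 0 gives ζ = 8.6/(2√(8.1K_p)).
Setting ζ = 0.3755: √(8.1K_p) = 8.6/(2·0.3755) = 11.45, so K_p = 131.1/8.1 = 16.2.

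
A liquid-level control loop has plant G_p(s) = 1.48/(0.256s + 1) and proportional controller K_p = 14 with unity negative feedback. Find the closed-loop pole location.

s = -84.84

Closed loop: T(s) = K_p·G_p/(1+K_p·G_p) = 20.72/(0.256s + 1 + 20.72), with pole at s = −(1 + 20.72)/0.256 = −84.84.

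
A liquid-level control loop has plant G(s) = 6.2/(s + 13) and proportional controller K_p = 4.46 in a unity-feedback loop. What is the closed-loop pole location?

s = -40.65

Closed-loop transfer function: T(s) = K_p·G(s)/(1 + K_p·G(s)) = 27.65/(s + 13 + 27.65) = 27.65/(s + 40.65).
The closed-loop pole is at s = −40.65.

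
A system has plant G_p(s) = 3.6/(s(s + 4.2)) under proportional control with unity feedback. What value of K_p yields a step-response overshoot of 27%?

K_p = 8.28

From %OS = 100·exp(−πζ/√(1−ζ²)) = 27%, ζ = −ln(0.27)/√(π²+ln²(0.27)) = 0.3847.
Characteristic equation s² + 4.2s + 3.6K_p = 0 gives ζ = 4.2/(2√(3.6K_p)).
Setting ζ = 0.3847: √(3.6K_p) = 4.2/(2·0.3847) = 5.459, so K_p = 29.8/3.6 = 8.28.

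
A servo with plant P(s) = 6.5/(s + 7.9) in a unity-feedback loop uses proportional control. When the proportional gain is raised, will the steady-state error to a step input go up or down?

decrease

The position error constant K_pos = K_p·P(0) grows with K_p, and e_ss = 1/(1+K_pos) falls.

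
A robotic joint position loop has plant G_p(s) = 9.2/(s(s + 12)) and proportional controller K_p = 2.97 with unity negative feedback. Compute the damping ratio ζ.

With unity feedback the closed-loop characteristic equation is s² + 12s + 2.97·9.2 = s² + 12s + 27.32 = 0.
Matching s² + 2ζω_n s + ω_n²: ω_n = √27.32 = 5.227 rad/s and 2ζω_n = 12, so ζ = 12/(2·5.227) = 1.15.

ζ = 1.15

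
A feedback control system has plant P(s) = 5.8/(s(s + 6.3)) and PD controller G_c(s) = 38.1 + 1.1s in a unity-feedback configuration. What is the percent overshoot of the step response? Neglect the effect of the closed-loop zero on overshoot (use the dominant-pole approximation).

Forward path: (38.1 + 1.1s)·5.8/(s(s+6.3)). The closed-loop characteristic equation is s² + (6.3 + 5.8·1.1)s + 5.8·38.1 = 0.
That is s² + 12.68s + 221 = 0, so ω_n = 14.87 rad/s and ζ = 12.68/(2·14.87) = 0.4265.
%OS = 100·exp(−πζ/√(1−ζ²)) = 22.7%.

22.7%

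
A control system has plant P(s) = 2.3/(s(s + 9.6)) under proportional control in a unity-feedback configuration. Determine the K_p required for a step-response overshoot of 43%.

From %OS = 100·exp(−πζ/√(1−ζ²)) = 43%, ζ = −ln(0.43)/√(π²+ln²(0.43)) = 0.2594.
Characteristic equation s² + 9.6s + 2.3K_p = 0 gives ζ = 9.6/(2√(2.3K_p)).
Setting ζ = 0.2594: √(2.3K_p) = 9.6/(2·0.2594) = 18.5, so K_p = 342.3/2.3 = 149.

K_p = 149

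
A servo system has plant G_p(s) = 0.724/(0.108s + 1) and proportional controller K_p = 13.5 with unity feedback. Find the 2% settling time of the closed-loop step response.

T_s ≈ 0.0401 s

Closed loop: T(s) = K_p·G_p/(1+K_p·G_p) = 9.774/(0.108s + 1 + 9.774), with pole at s = −(1 + 9.774)/0.108 = −99.76.
τ = 1/99.76 = 0.01002 s, so 2% settling time ≈ 4τ = 0.0401 s.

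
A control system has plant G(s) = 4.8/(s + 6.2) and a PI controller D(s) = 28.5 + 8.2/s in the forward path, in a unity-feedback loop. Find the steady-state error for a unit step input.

The open loop D(s)G(s) has a pole at the origin (type 1), so the static position error constant is infinite and e_ss = 1/(1+∞) = 0.

0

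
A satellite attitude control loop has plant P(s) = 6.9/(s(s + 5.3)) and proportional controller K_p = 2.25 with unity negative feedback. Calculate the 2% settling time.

From 1 + K_pP(s) = 0: s² + 5.3s + 15.53 = 0 ⇒ ω_n = 3.94, ζ = 0.6726.
2% settling time T_s ≈ 4/(ζω_n) = 4/2.65 = 1.51 s.

T_s ≈ 1.51 s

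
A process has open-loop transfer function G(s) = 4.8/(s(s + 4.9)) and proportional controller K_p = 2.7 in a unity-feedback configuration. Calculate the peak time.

Closed-loop characteristic equation: s² + 4.9s + 12.96 = 0, so ω_n = 3.6 rad/s and ζ = 4.9/(2·3.6) = 0.6806.
Damped frequency ω_d = ω_n√(1−ζ²) = 2.638 rad/s, so peak time T_p = π/ω_d = 1.19 s.

T_p = 1.19 s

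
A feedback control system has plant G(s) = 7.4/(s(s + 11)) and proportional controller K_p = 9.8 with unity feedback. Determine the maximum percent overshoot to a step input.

The closed-loop denominator s² + 11s + 72.52 gives ω_n = √72.52 = 8.516 and ζ = 11/(2ω_n) = 0.6459.
%OS = 100·exp(−πζ/√(1−ζ²)) = 100·exp(−π·0.6459/√0.5829) = 7.01%.

7.01%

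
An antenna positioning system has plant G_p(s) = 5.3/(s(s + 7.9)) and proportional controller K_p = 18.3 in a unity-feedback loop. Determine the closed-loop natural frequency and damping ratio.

ω_n = 9.85 rad/s, ζ = 0.401

1 + K_p·G_p(s) = 0 gives s² + 7.9s + 96.99 = 0.
Matching s² + 2ζω_n s + ω_n²: ω_n = √96.99 = 9.848 rad/s and 2ζω_n = 7.9, so ζ = 7.9/(2·9.848) = 0.401.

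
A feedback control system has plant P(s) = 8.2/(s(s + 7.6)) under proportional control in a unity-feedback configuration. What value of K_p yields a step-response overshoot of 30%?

K_p = 13.8

From %OS = 100·exp(−πζ/√(1−ζ²)) = 30%, ζ = −ln(0.3)/√(π²+ln²(0.3)) = 0.3579.
Characteristic equation s² + 7.6s + 8.2K_p = 0 gives ζ = 7.6/(2√(8.2K_p)).
Setting ζ = 0.3579: √(8.2K_p) = 7.6/(2·0.3579) = 10.62, so K_p = 112.8/8.2 = 13.8.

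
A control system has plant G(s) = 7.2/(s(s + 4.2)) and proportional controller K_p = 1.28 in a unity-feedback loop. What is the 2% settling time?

From 1 + K_pG(s) = 0: s² + 4.2s + 9.216 = 0 ⇒ ω_n = 3.036, ζ = 0.6917.
2% settling time T_s ≈ 4/(ζω_n) = 4/2.1 = 1.9 s.

T_s ≈ 1.9 s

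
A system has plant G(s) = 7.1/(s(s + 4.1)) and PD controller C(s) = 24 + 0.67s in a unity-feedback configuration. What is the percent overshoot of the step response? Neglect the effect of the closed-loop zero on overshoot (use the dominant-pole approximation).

32.2%

Forward path: (24 + 0.67s)·7.1/(s(s+4.1)). The closed-loop characteristic equation is s² + (4.1 + 7.1·0.67)s + 7.1·24 = 0.
That is s² + 8.857s + 170.4 = 0, so ω_n = 13.05 rad/s and ζ = 8.857/(2·13.05) = 0.3393.
%OS = 100·exp(−πζ/√(1−ζ²)) = 32.2%.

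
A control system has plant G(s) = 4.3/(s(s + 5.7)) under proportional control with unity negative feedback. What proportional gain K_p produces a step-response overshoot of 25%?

K_p = 11.6

From %OS = 100·exp(−πζ/√(1−ζ²)) = 25%, ζ = −ln(0.25)/√(π²+ln²(0.25)) = 0.4037.
Characteristic equation s² + 5.7s + 4.3K_p = 0 gives ζ = 5.7/(2√(4.3K_p)).
Setting ζ = 0.4037: √(4.3K_p) = 5.7/(2·0.4037) = 7.059, so K_p = 49.84/4.3 = 11.6.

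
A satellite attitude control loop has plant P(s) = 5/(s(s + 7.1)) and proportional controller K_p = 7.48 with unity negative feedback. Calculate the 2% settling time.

T_s ≈ 1.13 s

From 1 + K_pP(s) = 0: s² + 7.1s + 37.4 = 0 ⇒ ω_n = 6.116, ζ = 0.5805.
2% settling time T_s ≈ 4/(ζω_n) = 4/3.55 = 1.13 s.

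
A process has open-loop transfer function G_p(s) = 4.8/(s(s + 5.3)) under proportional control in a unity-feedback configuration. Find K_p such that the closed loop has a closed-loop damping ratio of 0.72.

K_p = 2.82

Closed-loop characteristic equation: s² + 5.3s + K_p·4.8 = 0.
So ω_n = √(4.8K_p) and 2ζω_n = 5.3, giving ζ = 5.3/(2√(4.8K_p)).
Setting ζ = 0.72: √(4.8K_p) = 5.3/(2·0.72) = 3.681, so K_p = 13.55/4.8 = 2.82.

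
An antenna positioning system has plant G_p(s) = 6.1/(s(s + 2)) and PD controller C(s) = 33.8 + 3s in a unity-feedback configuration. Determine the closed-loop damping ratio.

Forward path: (33.8 + 3s)·6.1/(s(s+2)). The closed-loop characteristic equation is s² + (2 + 6.1·3)s + 6.1·33.8 = 0.
That is s² + 20.3s + 206.2 = 0, so ω_n = 14.36 rad/s and ζ = 20.3/(2·14.36) = 0.7069.

ζ = 0.707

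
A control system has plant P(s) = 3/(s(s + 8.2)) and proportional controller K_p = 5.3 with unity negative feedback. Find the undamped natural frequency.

ω_n = 3.99 rad/s

1 + K_p·P(s) = 0 gives s² + 8.2s + 15.9 = 0.
Matching s² + 2ζω_n s + ω_n²: ω_n = √15.9 = 3.987 rad/s and 2ζω_n = 8.2, so ζ = 8.2/(2·3.987) = 1.03.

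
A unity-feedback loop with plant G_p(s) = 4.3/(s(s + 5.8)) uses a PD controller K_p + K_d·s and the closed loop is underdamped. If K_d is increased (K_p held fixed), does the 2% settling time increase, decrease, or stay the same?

decrease

Characteristic equation s² + (5.8 + 4.3K_d)s + 4.3K_p = 0: raising K_d increases ζω_n = (5.8+4.3K_d)/2 while the loop stays underdamped, so T_s ≈ 4/(ζω_n) decreases.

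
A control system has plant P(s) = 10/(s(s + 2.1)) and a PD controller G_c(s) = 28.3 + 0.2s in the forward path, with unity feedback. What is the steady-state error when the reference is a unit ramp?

0.00742

The loop has one pole at the origin (type 1). Velocity error constant K_v = lim_{s→0} s·G_c(s)P(s) = 28.3·10/2.1 = 134.8.
Steady-state error to a unit ramp: e_ss = 1/K_v = 0.00742.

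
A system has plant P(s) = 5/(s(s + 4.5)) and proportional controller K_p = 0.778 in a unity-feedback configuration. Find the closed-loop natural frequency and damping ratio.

1 + K_p·P(s) = 0 gives s² + 4.5s + 3.89 = 0.
So ω_n² = 3.89 ⇒ ω_n = 1.972 rad/s, and ζ = 4.5/(2ω_n) = 1.14.

ω_n = 1.97 rad/s, ζ = 1.14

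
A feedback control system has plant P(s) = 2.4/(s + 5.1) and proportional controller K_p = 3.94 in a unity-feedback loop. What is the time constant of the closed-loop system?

Closed-loop transfer function: T(s) = K_p·P(s)/(1 + K_p·P(s)) = 9.456/(s + 5.1 + 9.456) = 9.456/(s + 14.56).
Time constant τ = 1/14.56 = 0.0687 s.

τ = 0.0687 s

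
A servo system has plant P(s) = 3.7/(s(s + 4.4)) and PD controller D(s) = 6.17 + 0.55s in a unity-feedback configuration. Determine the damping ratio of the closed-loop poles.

Forward path: (6.17 + 0.55s)·3.7/(s(s+4.4)). The closed-loop characteristic equation is s² + (4.4 + 3.7·0.55)s + 3.7·6.17 = 0.
That is s² + 6.435s + 22.83 = 0, so ω_n = 4.778 rad/s and ζ = 6.435/(2·4.778) = 0.6734.

ζ = 0.673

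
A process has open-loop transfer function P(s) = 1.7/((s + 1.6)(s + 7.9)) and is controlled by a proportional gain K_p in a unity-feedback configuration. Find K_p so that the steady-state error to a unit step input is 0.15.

K_p = 42.1

Steady-state error for a unit step on this type-0 loop is 1/(1 + K_p·P(0)).
P(0) = 0.1345. Require 1/(1 + K_p·0.1345) = 0.15, so 1 + 0.1345·K_p = 6.667.
K_p = (6.667 − 1)/0.1345 = 42.1.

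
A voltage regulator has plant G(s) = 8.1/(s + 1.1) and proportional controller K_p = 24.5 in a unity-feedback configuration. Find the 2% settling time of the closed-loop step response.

T_s ≈ 0.02 s

Closed-loop transfer function: T(s) = K_p·G(s)/(1 + K_p·G(s)) = 198.4/(s + 1.1 + 198.4) = 198.4/(s + 199.5).
Time constant τ = 1/199.5 = 0.005011 s, so the 2% settling time is about 4τ = 0.02 s.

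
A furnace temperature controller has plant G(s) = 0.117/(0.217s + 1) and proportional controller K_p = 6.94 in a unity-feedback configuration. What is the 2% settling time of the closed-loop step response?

Closed loop: T(s) = K_p·G/(1+K_p·G) = 0.812/(0.217s + 1 + 0.812), with pole at s = −(1 + 0.812)/0.217 = −8.35.
τ = 1/8.35 = 0.1198 s, so 2% settling time ≈ 4τ = 0.479 s.

T_s ≈ 0.479 s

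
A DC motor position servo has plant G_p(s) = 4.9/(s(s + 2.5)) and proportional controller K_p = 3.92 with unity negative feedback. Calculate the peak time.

T_p = 0.748 s

The closed-loop denominator s² + 2.5s + 19.21 gives ω_n = √19.21 = 4.383 and ζ = 2.5/(2ω_n) = 0.2852.
Damped frequency ω_d = ω_n√(1−ζ²) = 4.201 rad/s, so peak time T_p = π/ω_d = 0.748 s.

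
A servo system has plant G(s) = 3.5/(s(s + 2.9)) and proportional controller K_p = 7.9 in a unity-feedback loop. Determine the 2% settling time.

T_s ≈ 2.76 s

Closed-loop characteristic equation: s² + 2.9s + 27.65 = 0, so ω_n = 5.258 rad/s and ζ = 2.9/(2·5.258) = 0.2758.
2% settling time T_s ≈ 4/(ζω_n) = 4/1.45 = 2.76 s.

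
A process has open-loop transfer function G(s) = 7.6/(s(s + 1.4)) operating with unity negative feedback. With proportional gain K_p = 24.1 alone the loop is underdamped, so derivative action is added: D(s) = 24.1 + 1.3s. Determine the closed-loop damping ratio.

ζ = 0.417

Forward path: (24.1 + 1.3s)·7.6/(s(s+1.4)). The closed-loop characteristic equation is s² + (1.4 + 7.6·1.3)s + 7.6·24.1 = 0.
That is s² + 11.28s + 183.2 = 0, so ω_n = 13.53 rad/s and ζ = 11.28/(2·13.53) = 0.4167.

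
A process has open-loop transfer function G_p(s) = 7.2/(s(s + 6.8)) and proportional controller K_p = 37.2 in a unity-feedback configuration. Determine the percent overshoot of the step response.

51.3%

The closed-loop denominator s² + 6.8s + 267.8 gives ω_n = √267.8 = 16.37 and ζ = 6.8/(2ω_n) = 0.2078.
%OS = 100·exp(−πζ/√(1−ζ²)) = 100·exp(−π·0.2078/√0.9568) = 51.3%.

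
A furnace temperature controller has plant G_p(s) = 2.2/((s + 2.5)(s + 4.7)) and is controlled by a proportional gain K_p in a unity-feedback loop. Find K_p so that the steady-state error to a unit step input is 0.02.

K_p = 262

For a type-0 loop with proportional control, e_ss = 1/(1 + K_p·G_p(0)).
G_p(0) = 0.1872. Require 1/(1 + K_p·0.1872) = 0.02, so 1 + 0.1872·K_p = 50.
K_p = (50 − 1)/0.1872 = 262.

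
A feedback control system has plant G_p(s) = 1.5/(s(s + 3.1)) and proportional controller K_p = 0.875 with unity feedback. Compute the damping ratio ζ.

1 + K_p·G_p(s) = 0 gives s² + 3.1s + 1.312 = 0.
So ω_n² = 1.312 ⇒ ω_n = 1.146 rad/s, and ζ = 3.1/(2ω_n) = 1.35.

ζ = 1.35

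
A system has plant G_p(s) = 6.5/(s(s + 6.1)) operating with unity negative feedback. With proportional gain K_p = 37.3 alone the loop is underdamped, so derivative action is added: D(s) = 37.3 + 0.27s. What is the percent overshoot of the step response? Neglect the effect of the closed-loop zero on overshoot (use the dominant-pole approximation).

Forward path: (37.3 + 0.27s)·6.5/(s(s+6.1)). The closed-loop characteristic equation is s² + (6.1 + 6.5·0.27)s + 6.5·37.3 = 0.
That is s² + 7.855s + 242.4 = 0, so ω_n = 15.57 rad/s and ζ = 7.855/(2·15.57) = 0.2522.
%OS = 100·exp(−πζ/√(1−ζ²)) = 44.1%.

44.1%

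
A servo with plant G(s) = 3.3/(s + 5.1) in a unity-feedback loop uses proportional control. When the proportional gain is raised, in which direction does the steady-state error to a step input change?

decrease

The position error constant K_pos = K_p·G(0) grows with K_p, and e_ss = 1/(1+K_pos) falls.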